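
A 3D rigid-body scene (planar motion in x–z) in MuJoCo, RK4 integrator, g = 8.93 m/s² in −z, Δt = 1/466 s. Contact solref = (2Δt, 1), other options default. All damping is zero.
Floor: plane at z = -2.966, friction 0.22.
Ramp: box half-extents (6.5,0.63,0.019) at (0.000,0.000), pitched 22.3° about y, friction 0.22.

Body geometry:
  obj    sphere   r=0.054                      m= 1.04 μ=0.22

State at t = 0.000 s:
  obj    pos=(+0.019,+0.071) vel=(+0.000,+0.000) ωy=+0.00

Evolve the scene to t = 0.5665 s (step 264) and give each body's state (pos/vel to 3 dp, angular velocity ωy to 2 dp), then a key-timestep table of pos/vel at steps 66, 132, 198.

State at t = 0.5665 s:
  obj    pos=(+0.378,-0.076) vel=(+1.269,-0.520) ωy=+25.39

Key-timestep trajectory:
   step    t(s)  obj.x    obj.z    obj.vx   obj.vz 
     66  0.1416   +0.042  +0.062  +0.317  -0.130
    132  0.2833   +0.109  +0.034  +0.634  -0.260
    198  0.4249   +0.221  -0.012  +0.952  -0.390


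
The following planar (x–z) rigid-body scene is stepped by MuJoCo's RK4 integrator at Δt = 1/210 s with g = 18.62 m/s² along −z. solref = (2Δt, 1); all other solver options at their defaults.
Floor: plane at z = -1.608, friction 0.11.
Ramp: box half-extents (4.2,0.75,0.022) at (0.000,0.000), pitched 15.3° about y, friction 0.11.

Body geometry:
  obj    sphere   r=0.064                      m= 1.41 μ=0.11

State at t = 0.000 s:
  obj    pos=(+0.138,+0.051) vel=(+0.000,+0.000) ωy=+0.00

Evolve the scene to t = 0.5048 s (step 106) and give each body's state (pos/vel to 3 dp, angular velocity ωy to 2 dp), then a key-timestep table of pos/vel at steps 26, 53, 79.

State at t = 0.5048 s:
  obj    pos=(+0.569,-0.067) vel=(+1.709,-0.468) ωy=+27.67

Key-timestep trajectory:
   step    t(s)  obj.x    obj.z    obj.vx   obj.vz 
     26  0.1238   +0.164  +0.044  +0.419  -0.115
     53  0.2524   +0.246  +0.022  +0.855  -0.234
     79  0.3762   +0.378  -0.014  +1.274  -0.348


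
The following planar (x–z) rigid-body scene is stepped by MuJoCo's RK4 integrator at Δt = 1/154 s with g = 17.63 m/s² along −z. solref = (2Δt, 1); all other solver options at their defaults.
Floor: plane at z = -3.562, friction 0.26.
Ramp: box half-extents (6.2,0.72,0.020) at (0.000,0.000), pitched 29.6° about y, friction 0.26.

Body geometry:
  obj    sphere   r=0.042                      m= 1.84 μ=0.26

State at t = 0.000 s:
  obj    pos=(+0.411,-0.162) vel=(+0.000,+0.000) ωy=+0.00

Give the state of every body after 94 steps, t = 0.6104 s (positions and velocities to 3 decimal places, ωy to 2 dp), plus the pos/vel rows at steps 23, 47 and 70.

State at t = 0.6104 s:
  obj    pos=(+1.419,-0.735) vel=(+3.302,-1.876) ωy=+90.35

Key-timestep trajectory:
   step    t(s)  obj.x    obj.z    obj.vx   obj.vz 
     23  0.1494   +0.471  -0.196  +0.808  -0.459
     47  0.3052   +0.663  -0.305  +1.651  -0.938
     70  0.4545   +0.970  -0.480  +2.459  -1.397


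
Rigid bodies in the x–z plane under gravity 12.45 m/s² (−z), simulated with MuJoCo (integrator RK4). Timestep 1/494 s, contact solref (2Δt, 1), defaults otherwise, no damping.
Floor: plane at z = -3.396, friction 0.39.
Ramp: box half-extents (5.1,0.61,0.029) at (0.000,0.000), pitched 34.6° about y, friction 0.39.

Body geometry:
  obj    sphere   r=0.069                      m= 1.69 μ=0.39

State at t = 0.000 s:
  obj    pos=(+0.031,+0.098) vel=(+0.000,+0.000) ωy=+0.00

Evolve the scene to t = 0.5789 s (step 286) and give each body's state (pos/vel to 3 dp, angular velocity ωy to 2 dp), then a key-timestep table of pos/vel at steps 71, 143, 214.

State at t = 0.5789 s:
  obj    pos=(+0.728,-0.383) vel=(+2.407,-1.660) ωy=+42.36

Key-timestep trajectory:
   step    t(s)  obj.x    obj.z    obj.vx   obj.vz 
     71  0.1437   +0.074  +0.068  +0.598  -0.412
    143  0.2895   +0.205  -0.022  +1.203  -0.830
    214  0.4332   +0.421  -0.171  +1.801  -1.242


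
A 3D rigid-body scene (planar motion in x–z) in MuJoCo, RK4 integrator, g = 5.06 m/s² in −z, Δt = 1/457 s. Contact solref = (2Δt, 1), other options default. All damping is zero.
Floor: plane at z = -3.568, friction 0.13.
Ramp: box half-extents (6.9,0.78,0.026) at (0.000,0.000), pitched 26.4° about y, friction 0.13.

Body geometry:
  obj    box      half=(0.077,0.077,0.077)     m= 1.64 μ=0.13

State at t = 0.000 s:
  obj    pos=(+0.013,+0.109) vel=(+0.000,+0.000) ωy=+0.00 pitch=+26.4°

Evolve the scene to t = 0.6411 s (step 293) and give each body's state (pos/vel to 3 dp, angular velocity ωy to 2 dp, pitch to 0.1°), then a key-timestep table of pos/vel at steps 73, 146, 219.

State at t = 0.6411 s:
  obj    pos=(+0.319,-0.043) vel=(+0.962,-0.449) ωy=+0.00 pitch=+26.4°

Key-timestep trajectory:
   step    t(s)  obj.x    obj.z    obj.vx   obj.vz 
     73  0.1597   +0.032  +0.099  +0.234  -0.127
    146  0.3195   +0.089  +0.071  +0.471  -0.249
    219  0.4792   +0.184  +0.024  +0.708  -0.369


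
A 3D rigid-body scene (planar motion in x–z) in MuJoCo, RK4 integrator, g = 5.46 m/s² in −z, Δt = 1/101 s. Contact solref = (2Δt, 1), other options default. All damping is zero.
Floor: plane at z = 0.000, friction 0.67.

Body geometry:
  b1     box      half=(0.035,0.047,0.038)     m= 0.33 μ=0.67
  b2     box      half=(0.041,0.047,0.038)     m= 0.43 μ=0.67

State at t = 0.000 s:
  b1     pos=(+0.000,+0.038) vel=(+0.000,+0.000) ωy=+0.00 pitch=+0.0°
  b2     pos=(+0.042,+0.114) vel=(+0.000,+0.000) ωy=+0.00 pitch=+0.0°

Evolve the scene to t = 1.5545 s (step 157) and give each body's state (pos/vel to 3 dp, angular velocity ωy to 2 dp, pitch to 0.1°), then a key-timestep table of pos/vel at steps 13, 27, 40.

State at t = 1.5545 s:
  b1     pos=(+0.000,+0.038) vel=(+0.000,+0.000) ωy=+0.00 pitch=+0.0°
  b2     pos=(+0.086,+0.041) vel=(+0.000,+0.000) ωy=+0.00 pitch=+90.0°

Key-timestep trajectory:
   step    t(s)  b1.x    b1.z    b1.vx   b1.vz   b2.x    b2.z    b2.vx   b2.vz 
     13  0.1287   +0.000  +0.038  +0.000  +0.000   +0.047  +0.113  +0.088  -0.027
     27  0.2673   +0.000  +0.038  +0.000  +0.000   +0.068  +0.096  +0.202  -0.299
     40  0.3960   +0.000  +0.038  +0.000  +0.000   +0.088  +0.036  -0.054  +0.096


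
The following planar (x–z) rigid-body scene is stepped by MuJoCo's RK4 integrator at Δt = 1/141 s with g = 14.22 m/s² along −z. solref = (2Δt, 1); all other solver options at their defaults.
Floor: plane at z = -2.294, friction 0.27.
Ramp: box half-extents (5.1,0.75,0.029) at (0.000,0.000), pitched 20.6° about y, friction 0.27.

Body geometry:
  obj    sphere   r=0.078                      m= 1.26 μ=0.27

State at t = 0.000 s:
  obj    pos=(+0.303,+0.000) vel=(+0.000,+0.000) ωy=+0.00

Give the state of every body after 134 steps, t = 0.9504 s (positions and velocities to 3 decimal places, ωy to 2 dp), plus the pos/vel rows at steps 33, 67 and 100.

State at t = 0.9504 s:
  obj    pos=(+1.814,-0.568) vel=(+3.179,-1.195) ωy=+43.53

Key-timestep trajectory:
   step    t(s)  obj.x    obj.z    obj.vx   obj.vz 
     33  0.2340   +0.395  -0.034  +0.783  -0.294
     67  0.4752   +0.681  -0.142  +1.590  -0.598
    100  0.7092   +1.145  -0.316  +2.373  -0.892


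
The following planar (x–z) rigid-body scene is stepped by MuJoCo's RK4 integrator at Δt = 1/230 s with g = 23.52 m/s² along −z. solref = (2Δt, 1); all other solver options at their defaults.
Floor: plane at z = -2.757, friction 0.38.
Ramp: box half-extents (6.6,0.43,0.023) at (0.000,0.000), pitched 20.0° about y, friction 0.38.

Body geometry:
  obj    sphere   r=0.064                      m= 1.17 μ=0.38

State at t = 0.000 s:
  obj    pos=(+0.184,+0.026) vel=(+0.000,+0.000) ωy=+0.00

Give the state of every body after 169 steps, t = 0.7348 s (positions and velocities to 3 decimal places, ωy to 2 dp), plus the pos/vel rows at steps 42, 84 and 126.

State at t = 0.7348 s:
  obj    pos=(+1.642,-0.505) vel=(+3.967,-1.444) ωy=+65.96

Key-timestep trajectory:
   step    t(s)  obj.x    obj.z    obj.vx   obj.vz 
     42  0.1826   +0.274  -0.007  +0.986  -0.359
     84  0.3652   +0.544  -0.105  +1.972  -0.718
    126  0.5478   +0.994  -0.269  +2.958  -1.077


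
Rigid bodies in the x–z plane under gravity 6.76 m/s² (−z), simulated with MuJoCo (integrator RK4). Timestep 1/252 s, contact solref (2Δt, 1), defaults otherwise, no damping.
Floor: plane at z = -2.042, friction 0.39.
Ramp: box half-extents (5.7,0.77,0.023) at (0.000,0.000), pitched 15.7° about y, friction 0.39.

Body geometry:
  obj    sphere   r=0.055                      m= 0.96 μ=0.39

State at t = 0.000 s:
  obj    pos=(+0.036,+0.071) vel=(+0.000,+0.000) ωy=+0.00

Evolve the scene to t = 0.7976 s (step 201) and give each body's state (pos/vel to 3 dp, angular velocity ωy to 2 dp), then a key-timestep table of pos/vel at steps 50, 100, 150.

State at t = 0.7976 s:
  obj    pos=(+0.436,-0.042) vel=(+1.003,-0.282) ωy=+18.95

Key-timestep trajectory:
   step    t(s)  obj.x    obj.z    obj.vx   obj.vz 
     50  0.1984   +0.061  +0.064  +0.250  -0.070
    100  0.3968   +0.135  +0.043  +0.499  -0.140
    150  0.5952   +0.259  +0.008  +0.749  -0.210


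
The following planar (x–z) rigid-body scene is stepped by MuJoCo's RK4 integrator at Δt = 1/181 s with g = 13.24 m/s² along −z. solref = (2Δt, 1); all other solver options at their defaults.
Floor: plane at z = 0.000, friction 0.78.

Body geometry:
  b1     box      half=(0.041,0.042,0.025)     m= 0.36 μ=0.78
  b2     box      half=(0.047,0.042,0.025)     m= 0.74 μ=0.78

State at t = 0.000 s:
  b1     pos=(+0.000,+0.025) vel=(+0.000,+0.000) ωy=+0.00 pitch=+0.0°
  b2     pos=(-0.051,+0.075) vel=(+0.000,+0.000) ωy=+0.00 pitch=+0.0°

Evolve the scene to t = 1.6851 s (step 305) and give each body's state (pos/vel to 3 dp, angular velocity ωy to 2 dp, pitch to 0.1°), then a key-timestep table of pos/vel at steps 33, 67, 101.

State at t = 1.6851 s:
  b1     pos=(+0.000,+0.025) vel=(+0.000,+0.000) ωy=+0.00 pitch=+0.0°
  b2     pos=(-0.098,+0.047) vel=(+0.000,+0.000) ωy=+0.00 pitch=-90.0°

Key-timestep trajectory:
   step    t(s)  b1.x    b1.z    b1.vx   b1.vz   b2.x    b2.z    b2.vx   b2.vz 
     33  0.1823   +0.000  +0.025  +0.000  +0.000   -0.083  +0.052  -0.339  -0.038
     67  0.3702   +0.000  +0.025  +0.000  +0.000   -0.112  +0.052  +0.056  -0.012
    101  0.5580   +0.000  +0.025  +0.000  +0.000   -0.096  +0.048  -0.158  -0.075


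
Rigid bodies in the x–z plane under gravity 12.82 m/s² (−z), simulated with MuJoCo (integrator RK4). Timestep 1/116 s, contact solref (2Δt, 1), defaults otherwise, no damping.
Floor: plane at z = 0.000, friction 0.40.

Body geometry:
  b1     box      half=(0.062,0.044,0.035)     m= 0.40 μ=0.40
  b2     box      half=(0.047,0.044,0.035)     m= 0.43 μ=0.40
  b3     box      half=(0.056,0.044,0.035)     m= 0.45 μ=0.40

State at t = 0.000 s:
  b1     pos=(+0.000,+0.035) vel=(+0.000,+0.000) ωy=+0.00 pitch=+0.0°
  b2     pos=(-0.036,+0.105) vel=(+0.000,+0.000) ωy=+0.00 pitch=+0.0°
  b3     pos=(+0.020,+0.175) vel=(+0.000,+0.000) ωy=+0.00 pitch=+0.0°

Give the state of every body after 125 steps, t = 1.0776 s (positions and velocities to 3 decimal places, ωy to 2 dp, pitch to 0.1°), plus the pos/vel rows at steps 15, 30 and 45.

State at t = 1.0776 s:
  b1     pos=(+0.000,+0.035) vel=(+0.000,+0.000) ωy=+0.00 pitch=+0.0°
  b2     pos=(-0.036,+0.105) vel=(+0.000,+0.000) ωy=+0.00 pitch=+0.0°
  b3     pos=(+0.154,+0.035) vel=(+0.000,+0.000) ωy=+0.00 pitch=+180.0°

Key-timestep trajectory:
   step    t(s)  b1.x    b1.z    b1.vx   b1.vz   b2.x    b2.z    b2.vx   b2.vz   b3.x    b3.z    b3.vx   b3.vz 
     15  0.1293   +0.000  +0.035  -0.001  +0.000   -0.036  +0.105  -0.001  +0.001   +0.034  +0.168  +0.236  -0.191
     30  0.2586   +0.000  +0.035  +0.000  +0.000   -0.036  +0.105  +0.000  +0.000   +0.087  +0.121  +0.601  -0.320
     45  0.3879   +0.000  +0.035  +0.000  +0.000   -0.036  +0.105  +0.000  +0.000   +0.156  +0.028  -0.009  +0.178


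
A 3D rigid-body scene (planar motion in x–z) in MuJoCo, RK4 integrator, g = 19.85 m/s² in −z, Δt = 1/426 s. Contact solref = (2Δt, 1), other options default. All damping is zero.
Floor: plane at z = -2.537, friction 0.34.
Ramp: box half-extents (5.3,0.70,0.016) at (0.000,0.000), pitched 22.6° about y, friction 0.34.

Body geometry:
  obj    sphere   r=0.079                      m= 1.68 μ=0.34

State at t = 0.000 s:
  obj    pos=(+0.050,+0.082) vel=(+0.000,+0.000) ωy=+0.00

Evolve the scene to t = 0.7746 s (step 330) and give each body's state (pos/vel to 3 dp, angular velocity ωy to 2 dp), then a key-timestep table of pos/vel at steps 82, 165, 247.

State at t = 0.7746 s:
  obj    pos=(+1.559,-0.546) vel=(+3.897,-1.622) ωy=+53.42

Key-timestep trajectory:
   step    t(s)  obj.x    obj.z    obj.vx   obj.vz 
     82  0.1925   +0.143  +0.043  +0.968  -0.403
    165  0.3873   +0.427  -0.075  +1.949  -0.811
    247  0.5798   +0.896  -0.270  +2.917  -1.214


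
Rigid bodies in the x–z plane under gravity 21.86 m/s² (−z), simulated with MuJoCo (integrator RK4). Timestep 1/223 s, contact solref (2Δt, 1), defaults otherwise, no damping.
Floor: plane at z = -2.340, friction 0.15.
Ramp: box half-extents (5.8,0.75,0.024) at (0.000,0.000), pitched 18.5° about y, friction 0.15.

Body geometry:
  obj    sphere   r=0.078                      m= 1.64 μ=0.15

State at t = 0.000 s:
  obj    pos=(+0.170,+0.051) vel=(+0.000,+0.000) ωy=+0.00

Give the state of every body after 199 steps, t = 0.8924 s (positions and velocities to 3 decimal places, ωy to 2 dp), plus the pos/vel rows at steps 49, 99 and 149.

State at t = 0.8924 s:
  obj    pos=(+2.041,-0.575) vel=(+4.193,-1.403) ωy=+56.67

Key-timestep trajectory:
   step    t(s)  obj.x    obj.z    obj.vx   obj.vz 
     49  0.2197   +0.283  +0.013  +1.033  -0.346
     99  0.4439   +0.633  -0.104  +2.086  -0.698
    149  0.6682   +1.219  -0.300  +3.140  -1.050


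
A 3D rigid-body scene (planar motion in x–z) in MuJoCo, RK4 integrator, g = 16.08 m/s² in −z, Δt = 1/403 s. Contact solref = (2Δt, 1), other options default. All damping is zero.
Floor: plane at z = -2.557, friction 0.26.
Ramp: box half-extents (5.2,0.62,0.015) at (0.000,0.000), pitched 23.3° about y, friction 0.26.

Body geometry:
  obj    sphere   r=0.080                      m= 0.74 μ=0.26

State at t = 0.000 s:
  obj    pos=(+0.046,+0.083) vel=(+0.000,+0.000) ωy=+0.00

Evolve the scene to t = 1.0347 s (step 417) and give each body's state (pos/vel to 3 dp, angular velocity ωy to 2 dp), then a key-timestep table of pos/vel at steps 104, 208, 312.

State at t = 1.0347 s:
  obj    pos=(+2.280,-0.879) vel=(+4.318,-1.859) ωy=+58.76

Key-timestep trajectory:
   step    t(s)  obj.x    obj.z    obj.vx   obj.vz 
    104  0.2581   +0.185  +0.024  +1.077  -0.464
    208  0.5161   +0.602  -0.156  +2.154  -0.928
    312  0.7742   +1.297  -0.455  +3.230  -1.391


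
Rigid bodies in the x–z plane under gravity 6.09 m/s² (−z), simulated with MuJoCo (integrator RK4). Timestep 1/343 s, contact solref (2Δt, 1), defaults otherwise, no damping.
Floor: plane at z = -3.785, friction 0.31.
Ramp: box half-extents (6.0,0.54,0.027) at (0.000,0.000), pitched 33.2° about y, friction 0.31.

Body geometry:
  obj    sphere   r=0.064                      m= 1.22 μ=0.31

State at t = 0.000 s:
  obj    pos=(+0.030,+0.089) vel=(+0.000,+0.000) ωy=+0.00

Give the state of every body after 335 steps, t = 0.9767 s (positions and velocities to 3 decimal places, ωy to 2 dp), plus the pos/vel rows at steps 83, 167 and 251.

State at t = 0.9767 s:
  obj    pos=(+0.981,-0.533) vel=(+1.947,-1.274) ωy=+36.34

Key-timestep trajectory:
   step    t(s)  obj.x    obj.z    obj.vx   obj.vz 
     83  0.2420   +0.088  +0.051  +0.482  -0.316
    167  0.4869   +0.266  -0.066  +0.970  -0.635
    251  0.7318   +0.564  -0.260  +1.459  -0.954


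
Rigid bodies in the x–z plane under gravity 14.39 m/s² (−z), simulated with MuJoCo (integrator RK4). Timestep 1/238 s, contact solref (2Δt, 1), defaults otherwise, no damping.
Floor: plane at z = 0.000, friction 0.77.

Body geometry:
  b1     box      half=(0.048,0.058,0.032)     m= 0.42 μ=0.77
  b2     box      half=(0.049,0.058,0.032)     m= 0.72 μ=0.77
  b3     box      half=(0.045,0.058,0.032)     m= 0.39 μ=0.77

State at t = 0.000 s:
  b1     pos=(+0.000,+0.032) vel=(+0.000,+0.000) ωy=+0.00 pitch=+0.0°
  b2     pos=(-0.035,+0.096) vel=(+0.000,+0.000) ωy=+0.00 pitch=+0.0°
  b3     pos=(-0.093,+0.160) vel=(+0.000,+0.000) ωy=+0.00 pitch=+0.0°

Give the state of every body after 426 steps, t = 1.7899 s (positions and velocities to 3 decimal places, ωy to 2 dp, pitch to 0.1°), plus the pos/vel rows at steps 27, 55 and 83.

State at t = 1.7899 s:
  b1     pos=(+0.000,+0.032) vel=(+0.000,+0.000) ωy=+0.00 pitch=+0.0°
  b2     pos=(-0.034,+0.096) vel=(+0.000,+0.000) ωy=+0.00 pitch=+0.0°
  b3     pos=(-0.116,+0.045) vel=(+0.000,+0.000) ωy=+0.00 pitch=-90.0°

Key-timestep trajectory:
   step    t(s)  b1.x    b1.z    b1.vx   b1.vz   b2.x    b2.z    b2.vx   b2.vz   b3.x    b3.z    b3.vx   b3.vz 
     27  0.1134   +0.000  +0.032  +0.000  +0.000   -0.035  +0.096  +0.008  -0.003   -0.107  +0.152  -0.249  -0.213
     55  0.2311   +0.000  +0.032  +0.000  +0.000   -0.035  +0.096  +0.000  +0.000   -0.136  +0.050  -0.067  -0.075
     83  0.3487   +0.000  +0.032  +0.000  +0.000   -0.035  +0.096  +0.000  +0.000   -0.129  +0.052  +0.207  -0.079


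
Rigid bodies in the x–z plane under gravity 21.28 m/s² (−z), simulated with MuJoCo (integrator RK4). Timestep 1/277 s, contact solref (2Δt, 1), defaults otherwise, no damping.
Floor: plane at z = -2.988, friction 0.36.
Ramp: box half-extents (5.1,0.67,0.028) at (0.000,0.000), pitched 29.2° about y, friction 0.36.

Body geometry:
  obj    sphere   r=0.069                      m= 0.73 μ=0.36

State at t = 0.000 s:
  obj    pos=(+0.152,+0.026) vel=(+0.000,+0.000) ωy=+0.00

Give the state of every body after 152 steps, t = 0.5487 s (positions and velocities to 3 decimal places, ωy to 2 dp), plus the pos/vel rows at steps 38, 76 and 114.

State at t = 0.5487 s:
  obj    pos=(+1.127,-0.519) vel=(+3.552,-1.985) ωy=+58.96

Key-timestep trajectory:
   step    t(s)  obj.x    obj.z    obj.vx   obj.vz 
     38  0.1372   +0.213  -0.008  +0.888  -0.496
     76  0.2744   +0.396  -0.110  +1.776  -0.993
    114  0.4116   +0.700  -0.280  +2.664  -1.489


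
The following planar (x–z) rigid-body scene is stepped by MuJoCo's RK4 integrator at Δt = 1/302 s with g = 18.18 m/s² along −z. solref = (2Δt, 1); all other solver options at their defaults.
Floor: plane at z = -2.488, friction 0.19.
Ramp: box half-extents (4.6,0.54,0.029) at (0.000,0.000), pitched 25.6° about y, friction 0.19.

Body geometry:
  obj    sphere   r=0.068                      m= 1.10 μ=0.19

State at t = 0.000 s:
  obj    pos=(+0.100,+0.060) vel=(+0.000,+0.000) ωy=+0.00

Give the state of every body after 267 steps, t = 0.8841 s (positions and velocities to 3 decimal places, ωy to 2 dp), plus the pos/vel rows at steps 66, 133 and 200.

State at t = 0.8841 s:
  obj    pos=(+2.078,-0.888) vel=(+4.474,-2.144) ωy=+72.94

Key-timestep trajectory:
   step    t(s)  obj.x    obj.z    obj.vx   obj.vz 
     66  0.2185   +0.221  +0.002  +1.106  -0.530
    133  0.4404   +0.591  -0.175  +2.229  -1.068
    200  0.6623   +1.210  -0.472  +3.351  -1.606


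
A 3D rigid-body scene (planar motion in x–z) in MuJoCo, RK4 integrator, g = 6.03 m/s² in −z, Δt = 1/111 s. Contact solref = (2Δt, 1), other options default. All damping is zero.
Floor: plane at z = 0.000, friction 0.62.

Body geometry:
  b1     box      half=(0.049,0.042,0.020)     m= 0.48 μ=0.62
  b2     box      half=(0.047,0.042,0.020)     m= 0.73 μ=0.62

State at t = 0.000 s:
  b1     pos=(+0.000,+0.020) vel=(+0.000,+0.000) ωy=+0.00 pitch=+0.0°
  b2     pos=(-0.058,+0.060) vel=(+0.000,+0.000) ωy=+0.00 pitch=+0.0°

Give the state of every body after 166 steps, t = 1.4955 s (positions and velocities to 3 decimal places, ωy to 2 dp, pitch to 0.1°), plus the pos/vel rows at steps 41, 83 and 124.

State at t = 1.4955 s:
  b1     pos=(+0.001,+0.020) vel=(+0.001,+0.000) ωy=+0.00 pitch=+0.0°
  b2     pos=(-0.069,+0.047) vel=(+0.000,+0.000) ωy=+0.02 pitch=-45.2°

Key-timestep trajectory:
   step    t(s)  b1.x    b1.z    b1.vx   b1.vz   b2.x    b2.z    b2.vx   b2.vz 
     41  0.3694   +0.000  +0.020  +0.000  +0.000   -0.075  +0.050  +0.059  -0.014
     83  0.7477   +0.000  +0.020  +0.001  +0.000   -0.069  +0.048  +0.000  +0.000
    124  1.1171   +0.001  +0.020  +0.001  +0.000   -0.069  +0.048  +0.000  +0.000


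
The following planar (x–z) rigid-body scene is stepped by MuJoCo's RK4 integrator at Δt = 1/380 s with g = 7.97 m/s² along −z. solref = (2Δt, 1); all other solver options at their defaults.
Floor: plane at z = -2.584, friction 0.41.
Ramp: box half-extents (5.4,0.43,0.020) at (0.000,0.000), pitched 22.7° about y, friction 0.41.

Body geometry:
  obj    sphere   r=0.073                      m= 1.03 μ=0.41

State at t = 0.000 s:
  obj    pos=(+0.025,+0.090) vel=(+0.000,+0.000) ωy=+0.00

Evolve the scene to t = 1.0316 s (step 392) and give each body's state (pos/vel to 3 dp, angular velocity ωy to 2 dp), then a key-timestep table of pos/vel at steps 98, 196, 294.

State at t = 1.0316 s:
  obj    pos=(+1.104,-0.361) vel=(+2.091,-0.875) ωy=+31.04

Key-timestep trajectory:
   step    t(s)  obj.x    obj.z    obj.vx   obj.vz 
     98  0.2579   +0.093  +0.062  +0.523  -0.219
    196  0.5158   +0.295  -0.022  +1.045  -0.437
    294  0.7737   +0.632  -0.163  +1.568  -0.656


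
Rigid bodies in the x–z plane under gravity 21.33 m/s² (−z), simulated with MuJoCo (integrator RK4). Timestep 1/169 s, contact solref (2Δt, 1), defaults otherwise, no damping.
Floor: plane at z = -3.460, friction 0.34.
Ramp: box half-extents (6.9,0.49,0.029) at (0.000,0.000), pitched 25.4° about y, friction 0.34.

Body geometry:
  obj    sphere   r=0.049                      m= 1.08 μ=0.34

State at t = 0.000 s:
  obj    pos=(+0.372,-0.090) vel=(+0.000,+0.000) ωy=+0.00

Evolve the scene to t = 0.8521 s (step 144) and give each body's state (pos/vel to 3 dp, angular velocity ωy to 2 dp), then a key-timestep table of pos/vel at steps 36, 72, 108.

State at t = 0.8521 s:
  obj    pos=(+2.515,-1.108) vel=(+5.030,-2.388) ωy=+113.62

Key-timestep trajectory:
   step    t(s)  obj.x    obj.z    obj.vx   obj.vz 
     36  0.2130   +0.506  -0.154  +1.258  -0.597
     72  0.4260   +0.908  -0.345  +2.515  -1.194
    108  0.6391   +1.577  -0.663  +3.772  -1.791


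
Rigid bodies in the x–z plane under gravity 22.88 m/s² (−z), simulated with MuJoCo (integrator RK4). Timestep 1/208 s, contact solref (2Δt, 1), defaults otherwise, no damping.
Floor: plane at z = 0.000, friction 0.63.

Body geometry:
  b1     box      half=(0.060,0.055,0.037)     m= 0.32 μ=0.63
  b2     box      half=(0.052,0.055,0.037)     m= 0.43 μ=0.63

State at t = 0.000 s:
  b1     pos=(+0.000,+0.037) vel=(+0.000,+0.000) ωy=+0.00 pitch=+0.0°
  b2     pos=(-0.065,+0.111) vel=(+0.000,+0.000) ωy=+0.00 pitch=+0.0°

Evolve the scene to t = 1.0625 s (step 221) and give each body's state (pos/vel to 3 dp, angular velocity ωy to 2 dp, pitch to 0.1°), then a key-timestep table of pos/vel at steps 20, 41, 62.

State at t = 1.0625 s:
  b1     pos=(+0.000,+0.037) vel=(+0.000,+0.000) ωy=+0.00 pitch=+0.0°
  b2     pos=(-0.114,+0.052) vel=(+0.000,+0.000) ωy=+0.00 pitch=-90.0°

Key-timestep trajectory:
   step    t(s)  b1.x    b1.z    b1.vx   b1.vz   b2.x    b2.z    b2.vx   b2.vz 
     20  0.0962   +0.000  +0.037  +0.001  +0.000   -0.074  +0.109  -0.214  -0.081
     41  0.1971   +0.000  +0.037  +0.000  +0.000   -0.110  +0.051  -0.790  -0.696
     62  0.2981   +0.000  +0.037  +0.000  +0.000   -0.114  +0.052  +0.290  -0.166


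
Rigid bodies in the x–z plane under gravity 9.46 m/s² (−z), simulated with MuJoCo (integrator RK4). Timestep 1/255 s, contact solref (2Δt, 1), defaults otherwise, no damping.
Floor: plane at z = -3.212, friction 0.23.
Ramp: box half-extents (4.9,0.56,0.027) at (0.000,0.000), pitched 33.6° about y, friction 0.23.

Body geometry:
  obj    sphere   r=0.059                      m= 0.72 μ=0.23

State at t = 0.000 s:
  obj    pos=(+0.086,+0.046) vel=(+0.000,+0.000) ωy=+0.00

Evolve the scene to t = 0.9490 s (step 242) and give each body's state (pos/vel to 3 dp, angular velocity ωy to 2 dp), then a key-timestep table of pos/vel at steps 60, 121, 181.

State at t = 0.9490 s:
  obj    pos=(+1.489,-0.886) vel=(+2.956,-1.964) ωy=+60.13

Key-timestep trajectory:
   step    t(s)  obj.x    obj.z    obj.vx   obj.vz 
     60  0.2353   +0.172  -0.011  +0.733  -0.487
    121  0.4745   +0.437  -0.187  +1.478  -0.982
    181  0.7098   +0.871  -0.475  +2.211  -1.469


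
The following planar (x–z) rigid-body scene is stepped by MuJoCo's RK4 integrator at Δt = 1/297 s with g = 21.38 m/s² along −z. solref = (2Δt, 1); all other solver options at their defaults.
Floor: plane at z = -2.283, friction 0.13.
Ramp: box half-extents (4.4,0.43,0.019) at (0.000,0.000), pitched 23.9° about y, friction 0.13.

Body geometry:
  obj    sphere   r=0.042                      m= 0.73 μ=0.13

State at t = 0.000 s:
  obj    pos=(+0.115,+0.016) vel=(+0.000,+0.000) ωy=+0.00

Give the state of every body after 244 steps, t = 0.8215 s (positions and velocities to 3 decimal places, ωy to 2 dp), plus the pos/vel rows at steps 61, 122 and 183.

State at t = 0.8215 s:
  obj    pos=(+2.024,-0.830) vel=(+4.648,-2.060) ωy=+120.99

Key-timestep trajectory:
   step    t(s)  obj.x    obj.z    obj.vx   obj.vz 
     61  0.2054   +0.234  -0.037  +1.162  -0.515
    122  0.4108   +0.592  -0.196  +2.324  -1.030
    183  0.6162   +1.189  -0.460  +3.486  -1.545


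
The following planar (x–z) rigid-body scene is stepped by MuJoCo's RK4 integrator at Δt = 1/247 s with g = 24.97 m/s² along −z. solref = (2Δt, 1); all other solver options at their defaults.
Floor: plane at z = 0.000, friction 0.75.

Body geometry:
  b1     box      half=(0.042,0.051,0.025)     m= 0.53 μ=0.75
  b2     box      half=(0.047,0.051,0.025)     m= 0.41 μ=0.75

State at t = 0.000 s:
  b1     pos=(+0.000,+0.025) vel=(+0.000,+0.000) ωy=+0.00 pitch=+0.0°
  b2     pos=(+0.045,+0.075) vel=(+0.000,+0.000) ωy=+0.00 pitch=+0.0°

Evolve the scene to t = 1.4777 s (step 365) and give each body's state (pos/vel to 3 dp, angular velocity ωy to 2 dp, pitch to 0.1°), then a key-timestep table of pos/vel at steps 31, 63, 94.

State at t = 1.4777 s:
  b1     pos=(+0.000,+0.025) vel=(+0.000,+0.000) ωy=+0.00 pitch=+0.0°
  b2     pos=(+0.161,+0.025) vel=(+0.000,+0.000) ωy=+0.00 pitch=+180.0°

Key-timestep trajectory:
   step    t(s)  b1.x    b1.z    b1.vx   b1.vz   b2.x    b2.z    b2.vx   b2.vz 
     31  0.1255   +0.000  +0.025  +0.000  +0.000   +0.059  +0.069  +0.269  -0.260
     63  0.2551   +0.000  +0.025  +0.000  +0.000   +0.106  +0.053  +0.191  +0.017
     94  0.3806   +0.000  +0.025  +0.000  +0.000   +0.133  +0.049  +0.396  -0.151


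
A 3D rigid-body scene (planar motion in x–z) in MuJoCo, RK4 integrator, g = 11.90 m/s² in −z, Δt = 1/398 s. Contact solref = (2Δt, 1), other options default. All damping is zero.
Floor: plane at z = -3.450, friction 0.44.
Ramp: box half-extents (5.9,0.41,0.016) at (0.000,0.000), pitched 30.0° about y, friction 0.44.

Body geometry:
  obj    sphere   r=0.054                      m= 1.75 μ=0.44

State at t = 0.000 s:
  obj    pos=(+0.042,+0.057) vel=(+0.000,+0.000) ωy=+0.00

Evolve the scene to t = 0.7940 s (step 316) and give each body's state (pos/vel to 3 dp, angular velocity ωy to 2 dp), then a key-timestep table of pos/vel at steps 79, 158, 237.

State at t = 0.7940 s:
  obj    pos=(+1.202,-0.613) vel=(+2.922,-1.687) ωy=+62.48

Key-timestep trajectory:
   step    t(s)  obj.x    obj.z    obj.vx   obj.vz 
     79  0.1985   +0.114  +0.015  +0.731  -0.422
    158  0.3970   +0.332  -0.111  +1.461  -0.844
    237  0.5955   +0.695  -0.320  +2.192  -1.265


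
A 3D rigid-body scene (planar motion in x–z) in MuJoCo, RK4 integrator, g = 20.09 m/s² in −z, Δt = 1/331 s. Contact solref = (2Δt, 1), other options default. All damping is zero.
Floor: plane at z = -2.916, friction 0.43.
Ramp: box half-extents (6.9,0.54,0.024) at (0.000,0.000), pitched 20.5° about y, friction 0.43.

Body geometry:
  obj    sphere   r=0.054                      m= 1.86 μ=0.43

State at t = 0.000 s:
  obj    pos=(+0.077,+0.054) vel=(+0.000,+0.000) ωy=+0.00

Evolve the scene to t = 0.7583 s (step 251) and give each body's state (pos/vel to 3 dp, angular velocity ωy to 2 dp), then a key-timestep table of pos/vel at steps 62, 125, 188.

State at t = 0.7583 s:
  obj    pos=(+1.431,-0.452) vel=(+3.570,-1.335) ωy=+70.56

Key-timestep trajectory:
   step    t(s)  obj.x    obj.z    obj.vx   obj.vz 
     62  0.1873   +0.160  +0.024  +0.882  -0.330
    125  0.3776   +0.413  -0.071  +1.778  -0.665
    188  0.5680   +0.836  -0.229  +2.674  -1.000


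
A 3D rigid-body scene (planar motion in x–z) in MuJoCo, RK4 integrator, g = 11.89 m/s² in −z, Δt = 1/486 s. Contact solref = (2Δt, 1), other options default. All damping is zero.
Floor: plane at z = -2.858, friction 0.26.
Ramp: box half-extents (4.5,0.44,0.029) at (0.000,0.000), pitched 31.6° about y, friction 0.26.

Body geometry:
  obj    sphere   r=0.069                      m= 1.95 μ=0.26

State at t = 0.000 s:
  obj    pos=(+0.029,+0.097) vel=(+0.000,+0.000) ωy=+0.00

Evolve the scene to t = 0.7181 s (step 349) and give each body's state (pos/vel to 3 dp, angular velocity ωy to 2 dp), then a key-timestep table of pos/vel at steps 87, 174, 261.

State at t = 0.7181 s:
  obj    pos=(+1.006,-0.504) vel=(+2.722,-1.675) ωy=+46.31

Key-timestep trajectory:
   step    t(s)  obj.x    obj.z    obj.vx   obj.vz 
     87  0.1790   +0.090  +0.060  +0.679  -0.418
    174  0.3580   +0.272  -0.052  +1.357  -0.835
    261  0.5370   +0.576  -0.239  +2.036  -1.252


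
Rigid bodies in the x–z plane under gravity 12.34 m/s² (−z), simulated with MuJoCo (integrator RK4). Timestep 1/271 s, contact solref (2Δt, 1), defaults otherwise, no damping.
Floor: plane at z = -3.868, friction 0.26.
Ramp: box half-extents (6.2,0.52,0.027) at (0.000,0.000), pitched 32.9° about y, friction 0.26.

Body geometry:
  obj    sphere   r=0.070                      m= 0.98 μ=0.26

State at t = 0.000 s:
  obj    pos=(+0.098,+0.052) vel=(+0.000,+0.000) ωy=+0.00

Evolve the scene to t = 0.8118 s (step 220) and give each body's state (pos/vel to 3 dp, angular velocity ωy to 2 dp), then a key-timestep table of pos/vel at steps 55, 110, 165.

State at t = 0.8118 s:
  obj    pos=(+1.423,-0.805) vel=(+3.264,-2.111) ωy=+55.51

Key-timestep trajectory:
   step    t(s)  obj.x    obj.z    obj.vx   obj.vz 
     55  0.2030   +0.181  -0.002  +0.816  -0.528
    110  0.4059   +0.429  -0.162  +1.632  -1.056
    165  0.6089   +0.843  -0.430  +2.448  -1.584


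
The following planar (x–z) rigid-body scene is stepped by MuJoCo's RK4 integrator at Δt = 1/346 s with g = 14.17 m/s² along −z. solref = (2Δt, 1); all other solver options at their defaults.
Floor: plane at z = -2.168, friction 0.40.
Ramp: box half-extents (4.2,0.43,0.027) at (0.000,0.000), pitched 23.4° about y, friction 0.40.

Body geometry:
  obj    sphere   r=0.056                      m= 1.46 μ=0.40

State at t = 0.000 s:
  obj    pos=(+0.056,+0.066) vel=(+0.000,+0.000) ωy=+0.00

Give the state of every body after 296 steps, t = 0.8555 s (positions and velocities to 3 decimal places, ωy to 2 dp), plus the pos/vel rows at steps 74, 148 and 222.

State at t = 0.8555 s:
  obj    pos=(+1.406,-0.518) vel=(+3.156,-1.366) ωy=+61.40

Key-timestep trajectory:
   step    t(s)  obj.x    obj.z    obj.vx   obj.vz 
     74  0.2139   +0.140  +0.030  +0.789  -0.341
    148  0.4277   +0.394  -0.080  +1.578  -0.683
    222  0.6416   +0.815  -0.262  +2.367  -1.024


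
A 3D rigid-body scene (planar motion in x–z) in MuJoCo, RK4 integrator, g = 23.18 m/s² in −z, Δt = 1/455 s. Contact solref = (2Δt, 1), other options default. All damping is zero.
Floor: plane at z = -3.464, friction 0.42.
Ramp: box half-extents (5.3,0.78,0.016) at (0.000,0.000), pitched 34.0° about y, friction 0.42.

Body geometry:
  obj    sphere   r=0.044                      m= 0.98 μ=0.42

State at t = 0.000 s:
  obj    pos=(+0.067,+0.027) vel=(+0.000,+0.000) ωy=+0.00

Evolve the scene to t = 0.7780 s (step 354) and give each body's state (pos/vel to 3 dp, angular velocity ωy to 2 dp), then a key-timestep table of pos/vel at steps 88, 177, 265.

State at t = 0.7780 s:
  obj    pos=(+2.390,-1.540) vel=(+5.972,-4.028) ωy=+163.70

Key-timestep trajectory:
   step    t(s)  obj.x    obj.z    obj.vx   obj.vz 
     88  0.1934   +0.211  -0.070  +1.485  -1.001
    177  0.3890   +0.648  -0.365  +2.986  -2.014
    265  0.5824   +1.369  -0.851  +4.471  -3.015


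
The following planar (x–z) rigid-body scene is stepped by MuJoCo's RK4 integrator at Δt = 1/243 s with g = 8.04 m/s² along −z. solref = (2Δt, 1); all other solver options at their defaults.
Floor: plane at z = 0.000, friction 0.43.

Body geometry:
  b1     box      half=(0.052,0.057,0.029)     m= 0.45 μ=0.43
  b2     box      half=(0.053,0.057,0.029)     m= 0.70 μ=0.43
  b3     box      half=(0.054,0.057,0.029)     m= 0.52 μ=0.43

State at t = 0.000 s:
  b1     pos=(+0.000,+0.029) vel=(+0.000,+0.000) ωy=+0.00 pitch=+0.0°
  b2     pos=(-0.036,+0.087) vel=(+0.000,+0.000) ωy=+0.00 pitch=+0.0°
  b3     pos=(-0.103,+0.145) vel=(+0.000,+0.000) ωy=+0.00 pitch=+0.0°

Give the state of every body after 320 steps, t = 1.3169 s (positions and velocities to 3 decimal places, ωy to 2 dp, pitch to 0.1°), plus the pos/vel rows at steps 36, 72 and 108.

State at t = 1.3169 s:
  b1     pos=(+0.000,+0.029) vel=(+0.000,+0.000) ωy=+0.00 pitch=+0.0°
  b2     pos=(-0.036,+0.087) vel=(+0.000,+0.000) ωy=+0.00 pitch=+0.0°
  b3     pos=(-0.130,+0.054) vel=(+0.000,+0.000) ωy=+0.00 pitch=-90.0°

Key-timestep trajectory:
   step    t(s)  b1.x    b1.z    b1.vx   b1.vz   b2.x    b2.z    b2.vx   b2.vz   b3.x    b3.z    b3.vx   b3.vz 
     36  0.1481   +0.000  +0.029  +0.000  +0.000   -0.036  +0.087  +0.016  -0.009   -0.118  +0.131  -0.171  -0.293
     72  0.2963   +0.000  +0.029  +0.000  +0.000   -0.036  +0.087  +0.000  +0.000   -0.134  +0.056  +0.119  -0.024
    108  0.4444   +0.000  +0.029  +0.000  +0.000   -0.036  +0.087  +0.000  +0.000   -0.131  +0.054  -0.028  +0.028


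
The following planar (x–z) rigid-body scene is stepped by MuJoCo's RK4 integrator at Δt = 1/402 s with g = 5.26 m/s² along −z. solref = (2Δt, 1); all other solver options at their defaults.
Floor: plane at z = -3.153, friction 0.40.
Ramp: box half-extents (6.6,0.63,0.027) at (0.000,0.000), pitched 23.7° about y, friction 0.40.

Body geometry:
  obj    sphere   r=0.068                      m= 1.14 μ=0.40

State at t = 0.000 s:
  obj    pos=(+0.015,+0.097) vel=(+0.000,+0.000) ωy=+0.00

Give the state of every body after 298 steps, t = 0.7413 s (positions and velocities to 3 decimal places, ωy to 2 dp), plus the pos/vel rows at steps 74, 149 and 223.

State at t = 0.7413 s:
  obj    pos=(+0.395,-0.070) vel=(+1.025,-0.450) ωy=+16.46

Key-timestep trajectory:
   step    t(s)  obj.x    obj.z    obj.vx   obj.vz 
     74  0.1841   +0.038  +0.087  +0.255  -0.112
    149  0.3706   +0.110  +0.055  +0.513  -0.225
    223  0.5547   +0.228  +0.004  +0.767  -0.337


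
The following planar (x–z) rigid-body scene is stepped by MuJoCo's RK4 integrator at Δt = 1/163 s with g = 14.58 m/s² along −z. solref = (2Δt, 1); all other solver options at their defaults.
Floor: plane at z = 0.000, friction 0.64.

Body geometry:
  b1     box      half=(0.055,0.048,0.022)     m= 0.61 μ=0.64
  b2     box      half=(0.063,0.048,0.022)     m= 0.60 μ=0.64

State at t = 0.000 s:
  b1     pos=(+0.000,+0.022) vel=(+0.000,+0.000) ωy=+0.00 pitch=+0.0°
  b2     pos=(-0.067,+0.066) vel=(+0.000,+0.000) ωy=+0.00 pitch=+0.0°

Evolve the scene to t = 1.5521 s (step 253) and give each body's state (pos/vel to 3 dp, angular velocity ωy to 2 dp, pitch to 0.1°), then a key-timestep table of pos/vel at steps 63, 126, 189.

State at t = 1.5521 s:
  b1     pos=(+0.001,+0.022) vel=(+0.001,+0.000) ωy=+0.00 pitch=+0.0°
  b2     pos=(-0.077,+0.055) vel=(-0.001,-0.001) ωy=+0.02 pitch=-35.7°

Key-timestep trajectory:
   step    t(s)  b1.x    b1.z    b1.vx   b1.vz   b2.x    b2.z    b2.vx   b2.vz 
     63  0.3865   +0.000  +0.022  +0.001  +0.000   -0.076  +0.055  -0.001  -0.001
    126  0.7730   +0.000  +0.022  +0.001  +0.000   -0.076  +0.055  -0.001  -0.001
    189  1.1595   +0.001  +0.022  +0.001  +0.000   -0.077  +0.055  -0.001  -0.001


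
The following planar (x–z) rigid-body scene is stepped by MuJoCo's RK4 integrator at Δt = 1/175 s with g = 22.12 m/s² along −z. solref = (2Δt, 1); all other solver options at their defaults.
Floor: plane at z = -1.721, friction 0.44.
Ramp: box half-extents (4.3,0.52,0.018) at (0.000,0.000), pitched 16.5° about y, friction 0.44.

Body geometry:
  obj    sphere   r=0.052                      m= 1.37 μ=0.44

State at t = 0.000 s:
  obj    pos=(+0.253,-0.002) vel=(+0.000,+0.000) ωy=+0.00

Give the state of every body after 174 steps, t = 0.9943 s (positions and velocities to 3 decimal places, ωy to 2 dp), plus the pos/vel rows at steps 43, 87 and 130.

State at t = 0.9943 s:
  obj    pos=(+2.380,-0.632) vel=(+4.278,-1.267) ωy=+85.80

Key-timestep trajectory:
   step    t(s)  obj.x    obj.z    obj.vx   obj.vz 
     43  0.2457   +0.383  -0.040  +1.057  -0.313
     87  0.4971   +0.785  -0.159  +2.139  -0.634
    130  0.7429   +1.440  -0.354  +3.196  -0.947


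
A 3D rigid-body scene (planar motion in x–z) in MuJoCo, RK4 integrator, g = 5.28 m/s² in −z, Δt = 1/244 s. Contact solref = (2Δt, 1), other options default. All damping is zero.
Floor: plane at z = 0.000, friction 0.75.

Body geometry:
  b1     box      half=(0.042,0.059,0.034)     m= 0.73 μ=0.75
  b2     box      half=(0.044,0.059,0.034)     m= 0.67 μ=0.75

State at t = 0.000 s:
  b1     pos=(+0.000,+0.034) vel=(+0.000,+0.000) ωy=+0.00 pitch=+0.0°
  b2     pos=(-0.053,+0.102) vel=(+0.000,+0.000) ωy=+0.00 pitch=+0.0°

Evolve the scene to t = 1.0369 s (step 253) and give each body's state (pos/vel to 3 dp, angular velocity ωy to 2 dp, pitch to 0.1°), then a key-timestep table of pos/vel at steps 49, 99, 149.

State at t = 1.0369 s:
  b1     pos=(+0.000,+0.034) vel=(+0.000,+0.000) ωy=+0.00 pitch=+0.0°
  b2     pos=(-0.095,+0.044) vel=(+0.000,+0.000) ωy=+0.00 pitch=-90.0°

Key-timestep trajectory:
   step    t(s)  b1.x    b1.z    b1.vx   b1.vz   b2.x    b2.z    b2.vx   b2.vz 
     49  0.2008   +0.000  +0.034  +0.000  +0.000   -0.071  +0.088  -0.169  -0.233
     99  0.4057   +0.000  +0.034  +0.000  +0.000   -0.109  +0.052  -0.081  +0.027
    149  0.6107   +0.000  +0.034  +0.000  +0.000   -0.099  +0.047  +0.183  -0.117


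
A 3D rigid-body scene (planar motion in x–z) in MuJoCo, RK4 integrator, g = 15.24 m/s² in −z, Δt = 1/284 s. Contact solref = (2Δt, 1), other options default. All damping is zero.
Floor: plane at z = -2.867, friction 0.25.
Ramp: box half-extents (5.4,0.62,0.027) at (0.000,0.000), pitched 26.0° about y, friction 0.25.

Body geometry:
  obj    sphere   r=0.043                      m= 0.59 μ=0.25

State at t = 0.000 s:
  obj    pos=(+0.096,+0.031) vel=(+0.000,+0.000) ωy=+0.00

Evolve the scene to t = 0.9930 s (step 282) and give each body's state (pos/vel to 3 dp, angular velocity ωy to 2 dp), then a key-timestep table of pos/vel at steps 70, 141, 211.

State at t = 0.9930 s:
  obj    pos=(+2.211,-1.000) vel=(+4.259,-2.077) ωy=+110.18

Key-timestep trajectory:
   step    t(s)  obj.x    obj.z    obj.vx   obj.vz 
     70  0.2465   +0.226  -0.033  +1.057  -0.516
    141  0.4965   +0.625  -0.227  +2.130  -1.039
    211  0.7430   +1.280  -0.546  +3.187  -1.554


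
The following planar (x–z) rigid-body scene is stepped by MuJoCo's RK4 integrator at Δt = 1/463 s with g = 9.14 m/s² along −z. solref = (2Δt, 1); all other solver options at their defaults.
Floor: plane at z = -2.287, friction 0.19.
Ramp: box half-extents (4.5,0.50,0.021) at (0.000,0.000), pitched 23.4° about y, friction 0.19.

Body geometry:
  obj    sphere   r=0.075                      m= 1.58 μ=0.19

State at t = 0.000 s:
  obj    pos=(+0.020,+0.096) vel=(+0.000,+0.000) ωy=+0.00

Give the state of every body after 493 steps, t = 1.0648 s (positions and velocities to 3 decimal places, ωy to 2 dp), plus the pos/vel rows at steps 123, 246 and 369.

State at t = 1.0648 s:
  obj    pos=(+1.369,-0.488) vel=(+2.534,-1.096) ωy=+36.81

Key-timestep trajectory:
   step    t(s)  obj.x    obj.z    obj.vx   obj.vz 
    123  0.2657   +0.104  +0.060  +0.632  -0.274
    246  0.5313   +0.356  -0.049  +1.264  -0.547
    369  0.7970   +0.776  -0.231  +1.897  -0.821
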